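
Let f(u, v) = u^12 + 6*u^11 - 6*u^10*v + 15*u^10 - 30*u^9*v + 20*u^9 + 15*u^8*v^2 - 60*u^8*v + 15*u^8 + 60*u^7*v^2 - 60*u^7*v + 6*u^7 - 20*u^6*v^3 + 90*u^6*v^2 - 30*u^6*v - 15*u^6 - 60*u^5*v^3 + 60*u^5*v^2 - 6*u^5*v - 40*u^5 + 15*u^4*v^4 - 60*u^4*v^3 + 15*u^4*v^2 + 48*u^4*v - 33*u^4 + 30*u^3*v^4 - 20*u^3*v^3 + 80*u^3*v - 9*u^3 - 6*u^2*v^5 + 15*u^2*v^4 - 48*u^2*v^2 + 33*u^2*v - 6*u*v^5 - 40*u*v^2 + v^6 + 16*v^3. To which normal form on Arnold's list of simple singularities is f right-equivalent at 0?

The Hessian of f at 0 is [[0, 0], [0, 0]] with rank 0, so corank 2. A Groebner basis of the Jacobian ideal J(f) in C{u,v} is {9955467*u^2/33536000 - 7432803*u*v/6707200 + v^4 - 393189*v^3/524000 + 7963353*v^2/8384000, u^3 + 24549*u^2/32750 - 6541*u*v/6550 + 32*v^3/49125 - 18*v^2/16375, u^2*v - 27*u^2/65500 + 9843*u*v/13100 + 32*v^3/49125 - 16393*v^2/16375, -73809*u^2/524000 + u*v^2 + 78681*u*v/104800 - 65446*v^3/147375 - 98331*v^2/131000}; counting standard monomials gives mu = 7. Corank 2; j^3 = -(u - v)*(3*u - 4*v)^2 has shape L^2 M (L != M), so D-series; mu = 7 gives D_7.

D_7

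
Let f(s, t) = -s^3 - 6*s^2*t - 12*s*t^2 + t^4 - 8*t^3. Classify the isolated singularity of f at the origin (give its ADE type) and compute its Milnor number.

Type E6, Milnor number mu = 6.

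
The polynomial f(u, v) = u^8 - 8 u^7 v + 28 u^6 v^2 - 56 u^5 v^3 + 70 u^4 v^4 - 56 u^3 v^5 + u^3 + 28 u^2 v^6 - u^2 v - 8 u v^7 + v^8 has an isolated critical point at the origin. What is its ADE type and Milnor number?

Type D9, Milnor number mu = 9.

The Hessian of f at 0 is [[0, 0], [0, 0]] with rank 0, so corank 2. A Groebner basis of the Jacobian ideal J(f) in C{u,v} is {-u*v/8 + v^7, u*v^2, u^2 - u*v}; counting standard monomials gives mu = 9. Corank 2; j^3 = u^2*(u - v) has shape L^2 M (L != M), so D-series; mu = 9 gives D_9.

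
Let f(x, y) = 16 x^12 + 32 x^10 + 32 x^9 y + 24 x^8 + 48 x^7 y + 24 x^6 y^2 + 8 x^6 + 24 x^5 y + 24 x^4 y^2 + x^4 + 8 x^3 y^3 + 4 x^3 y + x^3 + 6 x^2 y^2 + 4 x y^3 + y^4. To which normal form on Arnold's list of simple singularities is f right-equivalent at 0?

The Hessian of f at 0 is [[0, 0], [0, 0]] with rank 0, so corank 2. A Groebner basis of the Jacobian ideal J(f) in C{x,y} is {y^4, x*y^2 + y^3/3, x^2}; counting standard monomials gives mu = 6. Corank 2; j^3 = x^3 is a perfect cube, so E-series; the 4-jet and mu = 6 give E_6.

E_{6}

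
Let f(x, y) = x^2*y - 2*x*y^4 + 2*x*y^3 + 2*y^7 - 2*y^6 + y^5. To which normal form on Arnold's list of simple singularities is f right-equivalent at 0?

D_8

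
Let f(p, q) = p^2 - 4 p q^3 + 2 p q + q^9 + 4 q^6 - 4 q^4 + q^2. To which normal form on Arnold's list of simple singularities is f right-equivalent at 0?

A_{8}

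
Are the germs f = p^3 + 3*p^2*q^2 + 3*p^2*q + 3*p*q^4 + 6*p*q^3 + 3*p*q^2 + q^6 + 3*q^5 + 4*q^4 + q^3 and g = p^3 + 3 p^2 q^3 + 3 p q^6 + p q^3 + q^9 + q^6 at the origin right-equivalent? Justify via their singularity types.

The Hessian of f at 0 has rank 0. Corank 2; j^3 = (p + q)^3 is a perfect cube, so E-series; the 4-jet and mu = 6 give E_6. The Hessian of g at 0 has rank 0. Corank 2; j^3 = p^3 is a perfect cube, so E-series; the 4-jet and mu = 7 give E_7. f is E_6 but g is E_7, hence not right-equivalent.

No.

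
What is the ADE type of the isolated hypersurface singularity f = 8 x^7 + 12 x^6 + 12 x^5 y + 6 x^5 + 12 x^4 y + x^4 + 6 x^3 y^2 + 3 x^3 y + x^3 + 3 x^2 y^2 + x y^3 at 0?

E7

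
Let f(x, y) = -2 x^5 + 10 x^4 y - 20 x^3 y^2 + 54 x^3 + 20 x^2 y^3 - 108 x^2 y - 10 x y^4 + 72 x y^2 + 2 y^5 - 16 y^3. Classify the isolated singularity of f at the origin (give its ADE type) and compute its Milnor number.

The Hessian of f at 0 has rank 0. Corank 2; j^3 = 2*(3*x - 2*y)^3 is a perfect cube, so E-series; the 5-jet and mu = 8 give E_8.

Type E8, Milnor number mu = 8.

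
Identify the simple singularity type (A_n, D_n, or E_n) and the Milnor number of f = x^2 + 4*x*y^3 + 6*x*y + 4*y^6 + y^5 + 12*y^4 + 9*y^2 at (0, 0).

Type A_4, Milnor number mu = 4.

The Hessian of f at 0 has rank 1. Corank 1: A-series; mu = 4 gives A_4.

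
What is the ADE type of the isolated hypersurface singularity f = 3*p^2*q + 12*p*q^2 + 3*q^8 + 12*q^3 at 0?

D_{9}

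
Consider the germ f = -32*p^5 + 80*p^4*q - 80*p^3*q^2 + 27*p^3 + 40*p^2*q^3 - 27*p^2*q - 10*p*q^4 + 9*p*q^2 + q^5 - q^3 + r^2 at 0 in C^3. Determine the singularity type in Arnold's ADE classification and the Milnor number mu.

Type E8, Milnor number mu = 8.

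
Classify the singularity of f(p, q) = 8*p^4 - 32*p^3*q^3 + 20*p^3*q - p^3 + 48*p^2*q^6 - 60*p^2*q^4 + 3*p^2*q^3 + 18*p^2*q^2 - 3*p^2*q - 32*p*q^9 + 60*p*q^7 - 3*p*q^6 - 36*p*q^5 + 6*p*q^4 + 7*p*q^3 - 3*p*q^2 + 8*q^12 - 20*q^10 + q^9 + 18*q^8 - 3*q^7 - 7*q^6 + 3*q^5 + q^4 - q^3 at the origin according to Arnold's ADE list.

The Hessian of f at 0 is [[0, 0], [0, 0]] with rank 0, so corank 2. A Groebner basis of the Jacobian ideal J(f) in C{p,q} is {3*p^2/4 + 3*p*q/2 + q^4 + q^3/4 + 3*q^2/4, p^3 - 9*p^2/4 - 9*p*q/2 + q^3/4 - 9*q^2/4, p^2*q + 7*p^2/4 + 7*p*q/2 - 5*q^3/12 + 7*q^2/4, -p^2 + p*q^2 - 2*p*q + 2*q^3/3 - q^2}; counting standard monomials gives mu = 7. Corank 2; j^3 = -(p + q)^3 is a perfect cube, so E-series; the 4-jet and mu = 7 give E_7.

E_{7}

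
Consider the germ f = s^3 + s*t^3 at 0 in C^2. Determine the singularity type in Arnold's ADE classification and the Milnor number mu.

Type E_7, Milnor number mu = 7.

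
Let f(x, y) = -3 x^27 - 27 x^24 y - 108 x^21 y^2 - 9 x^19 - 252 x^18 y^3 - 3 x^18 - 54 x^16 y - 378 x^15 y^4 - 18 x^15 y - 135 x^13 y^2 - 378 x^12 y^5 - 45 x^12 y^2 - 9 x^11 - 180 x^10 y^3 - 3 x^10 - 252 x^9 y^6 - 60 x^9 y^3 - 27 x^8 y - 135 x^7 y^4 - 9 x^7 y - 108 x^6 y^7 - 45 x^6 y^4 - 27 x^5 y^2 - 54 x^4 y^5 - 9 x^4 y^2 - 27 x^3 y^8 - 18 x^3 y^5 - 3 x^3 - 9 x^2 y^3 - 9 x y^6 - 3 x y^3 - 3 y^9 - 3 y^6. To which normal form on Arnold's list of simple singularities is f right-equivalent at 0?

E_7

The Hessian of f at 0 has rank 0. Corank 2; j^3 = -3*x^3 is a perfect cube, so E-series; the 4-jet and mu = 7 give E_7.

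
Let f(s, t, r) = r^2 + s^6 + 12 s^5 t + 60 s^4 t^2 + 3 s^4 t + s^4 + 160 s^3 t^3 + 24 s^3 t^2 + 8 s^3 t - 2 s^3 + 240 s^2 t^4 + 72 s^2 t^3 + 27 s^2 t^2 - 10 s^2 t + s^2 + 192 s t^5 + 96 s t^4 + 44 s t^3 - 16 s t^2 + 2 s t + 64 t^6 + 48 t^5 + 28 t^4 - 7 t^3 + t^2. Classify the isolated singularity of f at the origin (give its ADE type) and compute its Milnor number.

Type A2, Milnor number mu = 2.

The Hessian of f at 0 is [[2, 2, 0], [2, 2, 0], [0, 0, 2]] with rank 2, so corank 1. A Groebner basis of the Jacobian ideal J(f) in C{s,t,r} is {t^2, s + t, r}; counting standard monomials gives mu = 2. Corank 1: A-series; mu = 2 gives A_2.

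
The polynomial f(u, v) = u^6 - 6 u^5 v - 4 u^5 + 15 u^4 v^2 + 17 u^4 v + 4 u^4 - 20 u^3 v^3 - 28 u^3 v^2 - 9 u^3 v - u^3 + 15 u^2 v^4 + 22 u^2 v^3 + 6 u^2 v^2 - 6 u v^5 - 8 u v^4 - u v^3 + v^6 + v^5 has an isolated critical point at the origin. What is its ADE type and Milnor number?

The Hessian of f at 0 is [[0, 0], [0, 0]] with rank 0, so corank 2. A Groebner basis of the Jacobian ideal J(f) in C{u,v} is {-3*u^2/5 + v^4 - v^3/5, u^3, u^2*v + u^2/5 + v^3/15, -u^2/5 + u*v^2 - v^3/15}; counting standard monomials gives mu = 7. Corank 2; j^3 = -u^3 is a perfect cube, so E-series; the 4-jet and mu = 7 give E_7.

Type E_{7}, Milnor number mu = 7.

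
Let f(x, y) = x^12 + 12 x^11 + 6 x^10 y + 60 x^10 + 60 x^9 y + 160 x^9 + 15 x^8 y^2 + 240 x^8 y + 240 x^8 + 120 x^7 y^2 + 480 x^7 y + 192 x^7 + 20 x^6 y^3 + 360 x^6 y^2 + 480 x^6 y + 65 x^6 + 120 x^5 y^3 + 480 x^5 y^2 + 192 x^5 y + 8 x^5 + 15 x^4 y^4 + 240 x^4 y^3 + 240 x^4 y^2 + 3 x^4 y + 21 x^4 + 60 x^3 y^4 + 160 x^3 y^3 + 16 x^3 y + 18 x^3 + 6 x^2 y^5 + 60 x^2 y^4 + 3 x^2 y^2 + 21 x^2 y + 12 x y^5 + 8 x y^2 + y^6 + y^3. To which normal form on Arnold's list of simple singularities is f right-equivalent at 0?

The Hessian of f at 0 is [[0, 0], [0, 0]] with rank 0, so corank 2. A Groebner basis of the Jacobian ideal J(f) in C{x,y} is {-7533*x^2 - 6156*x*y + y^4 - 42*y^3 - 1215*y^2, x^3 + 111*x^2 + 91*x*y + 2*y^3/3 + 18*y^2, x^2*y - 216*x^2 - 177*x*y - 4*y^3/3 - 35*y^2, 315*x^2 + x*y^2 + 258*x*y + 19*y^3/9 + 51*y^2}; counting standard monomials gives mu = 7. Corank 2; j^3 = (2*x + y)*(3*x + y)^2 has shape L^2 M (L != M), so D-series; mu = 7 gives D_7.

D_7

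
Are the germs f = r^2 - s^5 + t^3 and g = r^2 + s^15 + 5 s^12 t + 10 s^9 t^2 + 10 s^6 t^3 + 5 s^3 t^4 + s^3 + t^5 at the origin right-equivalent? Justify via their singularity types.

Yes.

The Hessian of f at 0 is [[0, 0, 0], [0, 0, 0], [0, 0, 2]] with rank 1, so corank 2. A Groebner basis of the Jacobian ideal J(f) in C{s,t,r} is {s^4, t^2, r}; counting standard monomials gives mu = 8. Corank 2; j^3 = t^3 is a perfect cube, so E-series; the 5-jet and mu = 8 give E_8. The Hessian of g at 0 is [[0, 0, 0], [0, 0, 0], [0, 0, 2]] with rank 1, so corank 2. A Groebner basis of the Jacobian ideal J(g) in C{s,t,r} is {t^4, s^2, r}; counting standard monomials gives mu = 8. Corank 2; j^3 = s^3 is a perfect cube, so E-series; the 5-jet and mu = 8 give E_8. Both have type E_8, hence right-equivalent.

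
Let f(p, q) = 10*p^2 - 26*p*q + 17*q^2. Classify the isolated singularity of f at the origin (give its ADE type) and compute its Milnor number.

Type A_{1}, Milnor number mu = 1.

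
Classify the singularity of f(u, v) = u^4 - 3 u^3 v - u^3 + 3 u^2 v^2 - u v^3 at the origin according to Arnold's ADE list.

E7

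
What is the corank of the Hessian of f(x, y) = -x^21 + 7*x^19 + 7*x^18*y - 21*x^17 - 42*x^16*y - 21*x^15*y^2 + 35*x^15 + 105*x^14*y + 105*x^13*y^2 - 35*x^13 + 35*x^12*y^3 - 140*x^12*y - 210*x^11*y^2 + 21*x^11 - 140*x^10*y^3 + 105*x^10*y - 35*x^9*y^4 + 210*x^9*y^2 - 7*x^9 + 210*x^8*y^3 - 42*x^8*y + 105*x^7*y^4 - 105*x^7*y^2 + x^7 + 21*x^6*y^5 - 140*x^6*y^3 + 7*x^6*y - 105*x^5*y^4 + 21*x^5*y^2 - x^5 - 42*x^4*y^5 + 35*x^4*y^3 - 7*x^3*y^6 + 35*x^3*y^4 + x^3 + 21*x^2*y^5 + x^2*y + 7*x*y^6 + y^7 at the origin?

Hessian at 0 has rank 0.

2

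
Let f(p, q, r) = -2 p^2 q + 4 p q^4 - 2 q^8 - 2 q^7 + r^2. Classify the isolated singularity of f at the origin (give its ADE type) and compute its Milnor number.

The Hessian of f at 0 is [[0, 0, 0], [0, 0, 0], [0, 0, 2]] with rank 1, so corank 2. A Groebner basis of the Jacobian ideal J(f) in C{p,q,r} is {p^2*q^2, -8*p^2*q - p^2 + p*q^3, -p*q + q^4, p^3, r}; counting standard monomials gives mu = 9. Corank 2; j^3 = -2*p^2*q has shape L^2 M (L != M), so D-series; mu = 9 gives D_9.

Type D_{9}, Milnor number mu = 9.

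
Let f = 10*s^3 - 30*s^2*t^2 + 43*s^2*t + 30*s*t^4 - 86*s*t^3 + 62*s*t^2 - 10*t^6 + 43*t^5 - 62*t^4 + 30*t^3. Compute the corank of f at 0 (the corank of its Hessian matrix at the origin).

The Hessian at 0 is [[0, 0], [0, 0]] of rank 0; hence corank 2.

2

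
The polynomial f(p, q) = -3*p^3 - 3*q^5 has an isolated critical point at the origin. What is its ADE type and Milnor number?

The Hessian of f at 0 has rank 0. Corank 2; j^3 = -3*p^3 is a perfect cube, so E-series; the 5-jet and mu = 8 give E_8.

Type E8, Milnor number mu = 8.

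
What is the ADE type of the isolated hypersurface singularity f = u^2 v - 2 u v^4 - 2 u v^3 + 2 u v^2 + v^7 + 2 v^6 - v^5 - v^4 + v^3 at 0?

The Hessian of f at 0 has rank 0. Corank 2; j^3 = v*(u + v)^2 has shape L^2 M (L != M), so D-series; mu = 5 gives D_5.

D_{5}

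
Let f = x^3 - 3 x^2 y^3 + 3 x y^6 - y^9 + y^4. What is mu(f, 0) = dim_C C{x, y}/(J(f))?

6

The Hessian of f at 0 is [[0, 0], [0, 0]] with rank 0, so corank 2. A Groebner basis of the Jacobian ideal J(f) in C{x,y} is {y^3, x^2}; counting standard monomials gives mu = 6. Corank 2; j^3 = x^3 is a perfect cube, so E-series; the 4-jet and mu = 6 give E_6.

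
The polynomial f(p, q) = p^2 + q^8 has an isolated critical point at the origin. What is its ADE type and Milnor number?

Type A_7, Milnor number mu = 7.

The Hessian of f at 0 has rank 1. Corank 1: A-series; mu = 7 gives A_7.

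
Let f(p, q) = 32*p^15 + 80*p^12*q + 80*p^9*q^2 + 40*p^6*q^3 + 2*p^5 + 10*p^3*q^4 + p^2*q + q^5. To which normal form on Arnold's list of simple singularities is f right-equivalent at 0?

D_6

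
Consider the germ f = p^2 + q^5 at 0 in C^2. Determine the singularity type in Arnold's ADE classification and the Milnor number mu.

Type A_4, Milnor number mu = 4.

The Hessian of f at 0 has rank 1. Corank 1: A-series; mu = 4 gives A_4.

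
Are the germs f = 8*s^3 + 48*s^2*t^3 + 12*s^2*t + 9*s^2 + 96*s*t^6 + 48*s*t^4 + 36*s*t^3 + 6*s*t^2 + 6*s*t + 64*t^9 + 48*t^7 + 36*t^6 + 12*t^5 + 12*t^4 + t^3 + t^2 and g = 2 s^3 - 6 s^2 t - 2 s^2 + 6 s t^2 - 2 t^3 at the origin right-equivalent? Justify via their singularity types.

The Hessian of f at 0 has rank 1. Corank 1: A-series; mu = 2 gives A_2. The Hessian of g at 0 has rank 1. Corank 1: A-series; mu = 2 gives A_2. Both have type A_2, hence right-equivalent.

Yes.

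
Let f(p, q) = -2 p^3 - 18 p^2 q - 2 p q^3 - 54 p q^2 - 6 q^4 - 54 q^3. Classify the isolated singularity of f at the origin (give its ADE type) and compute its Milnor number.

Type E7, Milnor number mu = 7.

The Hessian of f at 0 has rank 0. Corank 2; j^3 = -2*(p + 3*q)^3 is a perfect cube, so E-series; the 4-jet and mu = 7 give E_7.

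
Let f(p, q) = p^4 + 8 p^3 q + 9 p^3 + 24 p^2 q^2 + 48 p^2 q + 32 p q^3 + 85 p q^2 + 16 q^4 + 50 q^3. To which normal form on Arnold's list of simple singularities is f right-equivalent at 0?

D5

The Hessian of f at 0 has rank 0. Corank 2; j^3 = (p + 2*q)*(3*p + 5*q)^2 has shape L^2 M (L != M), so D-series; mu = 5 gives D_5.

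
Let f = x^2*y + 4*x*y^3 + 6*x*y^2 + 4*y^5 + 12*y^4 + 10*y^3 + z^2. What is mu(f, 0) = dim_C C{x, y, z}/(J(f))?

4

The Hessian of f at 0 is [[0, 0, 0], [0, 0, 0], [0, 0, 2]] with rank 1, so corank 2. A Groebner basis of the Jacobian ideal J(f) in C{x,y,z} is {y^3, x^2 - 6*y^2, x*y + 3*y^2, z}; counting standard monomials gives mu = 4. Corank 2; j^3 = y*(x^2 + 6*x*y + 10*y^2) splits into three distinct lines over C (the quadratic factor has nonzero discriminant), so D_4.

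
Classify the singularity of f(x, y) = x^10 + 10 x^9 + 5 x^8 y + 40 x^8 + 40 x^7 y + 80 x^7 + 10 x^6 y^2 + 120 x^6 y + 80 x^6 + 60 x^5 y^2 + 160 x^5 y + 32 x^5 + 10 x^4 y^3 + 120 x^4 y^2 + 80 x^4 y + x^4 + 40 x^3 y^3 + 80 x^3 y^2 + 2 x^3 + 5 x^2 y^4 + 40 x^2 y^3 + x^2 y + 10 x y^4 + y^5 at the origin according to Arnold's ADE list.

D6

The Hessian of f at 0 has rank 0. Corank 2; j^3 = x^2*(2*x + y) has shape L^2 M (L != M), so D-series; mu = 6 gives D_6.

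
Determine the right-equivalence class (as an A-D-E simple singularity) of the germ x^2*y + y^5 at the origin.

The Hessian of f at 0 has rank 0. Corank 2; j^3 = x^2*y has shape L^2 M (L != M), so D-series; mu = 6 gives D_6.

D_{6}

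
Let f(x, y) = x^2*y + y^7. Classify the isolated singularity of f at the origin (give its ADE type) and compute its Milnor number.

The Hessian of f at 0 is [[0, 0], [0, 0]] with rank 0, so corank 2. A Groebner basis of the Jacobian ideal J(f) in C{x,y} is {x^2/7 + y^6, x^3, x*y}; counting standard monomials gives mu = 8. Corank 2; j^3 = x^2*y has shape L^2 M (L != M), so D-series; mu = 8 gives D_8.

Type D_8, Milnor number mu = 8.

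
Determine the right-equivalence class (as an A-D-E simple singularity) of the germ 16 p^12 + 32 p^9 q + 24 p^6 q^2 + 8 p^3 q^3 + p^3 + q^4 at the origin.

E_6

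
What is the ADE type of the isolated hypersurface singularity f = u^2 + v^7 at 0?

The Hessian of f at 0 has rank 1. Corank 1: A-series; mu = 6 gives A_6.

A_{6}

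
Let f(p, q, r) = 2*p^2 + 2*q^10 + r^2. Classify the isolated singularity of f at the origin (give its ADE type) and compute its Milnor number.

The Hessian of f at 0 has rank 2. Corank 1: A-series; mu = 9 gives A_9.

Type A_9, Milnor number mu = 9.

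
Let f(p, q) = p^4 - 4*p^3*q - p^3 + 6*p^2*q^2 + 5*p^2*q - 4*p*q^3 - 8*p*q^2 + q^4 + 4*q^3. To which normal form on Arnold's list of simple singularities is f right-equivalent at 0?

The Hessian of f at 0 is [[0, 0], [0, 0]] with rank 0, so corank 2. A Groebner basis of the Jacobian ideal J(f) in C{p,q} is {p*q^2 + p*q/2 - q^2, p*q/4 + q^3 - q^2/2, p^2 - 3*p*q + 2*q^2}; counting standard monomials gives mu = 5. Corank 2; j^3 = -(p - 2*q)^2*(p - q) has shape L^2 M (L != M), so D-series; mu = 5 gives D_5.

D_{5}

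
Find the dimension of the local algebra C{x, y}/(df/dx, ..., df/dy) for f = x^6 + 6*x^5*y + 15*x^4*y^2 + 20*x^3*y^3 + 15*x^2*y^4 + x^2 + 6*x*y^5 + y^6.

The Hessian of f at 0 has rank 1. Corank 1: A-series; mu = 5 gives A_5.

5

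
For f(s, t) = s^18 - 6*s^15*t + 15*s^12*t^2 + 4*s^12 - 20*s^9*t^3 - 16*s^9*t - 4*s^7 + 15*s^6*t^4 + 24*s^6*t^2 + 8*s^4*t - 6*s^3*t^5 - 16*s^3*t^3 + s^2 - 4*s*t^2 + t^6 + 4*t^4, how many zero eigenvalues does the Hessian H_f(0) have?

The Hessian at 0 is [[2, 0], [0, 0]] of rank 1; hence corank 1.

1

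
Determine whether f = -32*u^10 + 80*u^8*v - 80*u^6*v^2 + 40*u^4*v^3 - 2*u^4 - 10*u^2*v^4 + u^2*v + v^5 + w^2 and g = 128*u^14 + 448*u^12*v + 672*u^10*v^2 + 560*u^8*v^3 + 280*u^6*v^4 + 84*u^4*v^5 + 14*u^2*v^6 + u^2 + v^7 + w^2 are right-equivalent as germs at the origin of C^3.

The Hessian of f at 0 has rank 1. Corank 2; j^3 = u^2*v has shape L^2 M (L != M), so D-series; mu = 6 gives D_6. The Hessian of g at 0 has rank 2. Corank 1: A-series; mu = 6 gives A_6. f is D_6 but g is A_6, hence not right-equivalent.

No.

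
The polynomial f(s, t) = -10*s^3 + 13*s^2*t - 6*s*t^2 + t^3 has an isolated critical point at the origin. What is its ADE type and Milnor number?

The Hessian of f at 0 is [[0, 0], [0, 0]] with rank 0, so corank 2. A Groebner basis of the Jacobian ideal J(f) in C{s,t} is {t^3, s^2 - 3*t^2/11, s*t - 6*t^2/11}; counting standard monomials gives mu = 4. Corank 2; j^3 = -(2*s - t)*(5*s^2 - 4*s*t + t^2) splits into three distinct lines over C (the quadratic factor has nonzero discriminant), so D_4.

Type D_{4}, Milnor number mu = 4.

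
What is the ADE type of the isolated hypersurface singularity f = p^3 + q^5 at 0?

E8

The Hessian of f at 0 is [[0, 0], [0, 0]] with rank 0, so corank 2. A Groebner basis of the Jacobian ideal J(f) in C{p,q} is {q^4, p^2}; counting standard monomials gives mu = 8. Corank 2; j^3 = p^3 is a perfect cube, so E-series; the 5-jet and mu = 8 give E_8.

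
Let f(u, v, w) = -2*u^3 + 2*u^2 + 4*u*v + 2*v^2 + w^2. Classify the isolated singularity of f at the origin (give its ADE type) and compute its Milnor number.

The Hessian of f at 0 is [[4, 4, 0], [4, 4, 0], [0, 0, 2]] with rank 2, so corank 1. A Groebner basis of the Jacobian ideal J(f) in C{u,v,w} is {v^2, u + v, w}; counting standard monomials gives mu = 2. Corank 1: A-series; mu = 2 gives A_2.

Type A_{2}, Milnor number mu = 2.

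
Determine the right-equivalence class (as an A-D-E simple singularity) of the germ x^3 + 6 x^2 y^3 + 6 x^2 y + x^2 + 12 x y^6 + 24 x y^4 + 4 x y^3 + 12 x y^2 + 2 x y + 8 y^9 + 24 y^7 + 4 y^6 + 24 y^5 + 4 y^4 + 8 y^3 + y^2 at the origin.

The Hessian of f at 0 is [[2, 2], [2, 2]] with rank 1, so corank 1. A Groebner basis of the Jacobian ideal J(f) in C{x,y} is {y^2, x + y}; counting standard monomials gives mu = 2. Corank 1: A-series; mu = 2 gives A_2.

A_2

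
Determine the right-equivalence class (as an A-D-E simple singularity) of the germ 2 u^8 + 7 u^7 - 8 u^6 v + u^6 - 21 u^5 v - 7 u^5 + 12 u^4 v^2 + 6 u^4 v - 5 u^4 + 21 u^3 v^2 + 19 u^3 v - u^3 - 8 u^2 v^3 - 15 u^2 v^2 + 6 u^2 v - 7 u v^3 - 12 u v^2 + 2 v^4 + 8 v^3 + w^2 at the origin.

E7

The Hessian of f at 0 has rank 1. Corank 2; j^3 = -(u - 2*v)^3 is a perfect cube, so E-series; the 4-jet and mu = 7 give E_7.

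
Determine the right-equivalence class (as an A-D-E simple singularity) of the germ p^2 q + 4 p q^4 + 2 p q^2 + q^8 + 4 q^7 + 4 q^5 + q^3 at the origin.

D_{9}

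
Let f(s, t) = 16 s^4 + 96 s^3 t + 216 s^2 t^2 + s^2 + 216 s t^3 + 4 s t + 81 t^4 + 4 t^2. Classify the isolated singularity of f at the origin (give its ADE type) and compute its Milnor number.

Type A_3, Milnor number mu = 3.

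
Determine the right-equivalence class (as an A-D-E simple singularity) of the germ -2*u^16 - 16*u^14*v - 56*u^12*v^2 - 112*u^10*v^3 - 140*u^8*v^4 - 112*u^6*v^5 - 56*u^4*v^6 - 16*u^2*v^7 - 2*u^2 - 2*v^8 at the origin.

A7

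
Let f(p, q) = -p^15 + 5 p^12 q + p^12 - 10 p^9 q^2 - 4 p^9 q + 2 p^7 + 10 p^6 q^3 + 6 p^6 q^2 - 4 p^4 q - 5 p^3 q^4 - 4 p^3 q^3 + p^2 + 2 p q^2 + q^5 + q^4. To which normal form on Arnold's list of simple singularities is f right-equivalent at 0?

A_4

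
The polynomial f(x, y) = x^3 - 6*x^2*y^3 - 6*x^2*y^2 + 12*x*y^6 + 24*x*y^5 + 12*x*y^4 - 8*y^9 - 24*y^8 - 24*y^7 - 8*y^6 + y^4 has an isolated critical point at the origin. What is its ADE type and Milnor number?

Type E_{6}, Milnor number mu = 6.

The Hessian of f at 0 has rank 0. Corank 2; j^3 = x^3 is a perfect cube, so E-series; the 4-jet and mu = 6 give E_6.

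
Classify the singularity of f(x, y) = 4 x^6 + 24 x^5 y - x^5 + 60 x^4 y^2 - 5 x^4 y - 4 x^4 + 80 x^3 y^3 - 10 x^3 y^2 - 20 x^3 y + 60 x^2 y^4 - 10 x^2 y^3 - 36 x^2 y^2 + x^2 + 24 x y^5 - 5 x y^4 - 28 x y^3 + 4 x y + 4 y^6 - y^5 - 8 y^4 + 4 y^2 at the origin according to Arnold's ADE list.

A_4

The Hessian of f at 0 has rank 1. Corank 1: A-series; mu = 4 gives A_4.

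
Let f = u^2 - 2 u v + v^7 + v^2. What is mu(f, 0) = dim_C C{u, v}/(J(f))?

6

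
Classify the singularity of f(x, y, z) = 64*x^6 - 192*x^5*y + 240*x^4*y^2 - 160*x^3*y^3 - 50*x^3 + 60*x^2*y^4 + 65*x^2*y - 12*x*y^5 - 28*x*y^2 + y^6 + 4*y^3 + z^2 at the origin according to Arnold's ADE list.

The Hessian of f at 0 is [[0, 0, 0], [0, 0, 0], [0, 0, 2]] with rank 1, so corank 2. A Groebner basis of the Jacobian ideal J(f) in C{x,y,z} is {15625*x*y/12 + y^5 - 3125*y^2/6, x*y^2 - 2*y^3/5, x^2 - 9*x*y/10 + y^2/5, z}; counting standard monomials gives mu = 7. Corank 2; j^3 = -(2*x - y)*(5*x - 2*y)^2 has shape L^2 M (L != M), so D-series; mu = 7 gives D_7.

D_{7}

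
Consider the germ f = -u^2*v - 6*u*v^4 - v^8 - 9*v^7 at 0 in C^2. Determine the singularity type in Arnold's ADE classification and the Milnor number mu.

The Hessian of f at 0 has rank 0. Corank 2; j^3 = -u^2*v has shape L^2 M (L != M), so D-series; mu = 9 gives D_9.

Type D9, Milnor number mu = 9.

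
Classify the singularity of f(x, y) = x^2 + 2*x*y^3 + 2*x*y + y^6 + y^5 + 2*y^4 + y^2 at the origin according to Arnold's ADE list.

The Hessian of f at 0 has rank 1. Corank 1: A-series; mu = 4 gives A_4.

A4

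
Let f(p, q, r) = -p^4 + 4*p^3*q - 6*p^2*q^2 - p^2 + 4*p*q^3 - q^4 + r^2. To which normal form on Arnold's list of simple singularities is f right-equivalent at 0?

The Hessian of f at 0 is [[-2, 0, 0], [0, 0, 0], [0, 0, 2]] with rank 2, so corank 1. A Groebner basis of the Jacobian ideal J(f) in C{p,q,r} is {q^3, p, r}; counting standard monomials gives mu = 3. Corank 1: A-series; mu = 3 gives A_3.

A3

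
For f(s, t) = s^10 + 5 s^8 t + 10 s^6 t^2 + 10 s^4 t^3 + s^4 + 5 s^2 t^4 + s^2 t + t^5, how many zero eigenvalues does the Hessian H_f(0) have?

2

Hessian at 0 has rank 0.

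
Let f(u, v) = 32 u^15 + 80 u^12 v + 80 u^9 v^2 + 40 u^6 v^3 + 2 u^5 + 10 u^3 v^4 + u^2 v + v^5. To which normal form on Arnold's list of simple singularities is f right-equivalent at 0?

The Hessian of f at 0 is [[0, 0], [0, 0]] with rank 0, so corank 2. A Groebner basis of the Jacobian ideal J(f) in C{u,v} is {u^2/5 + v^4, u^3, u*v}; counting standard monomials gives mu = 6. Corank 2; j^3 = u^2*v has shape L^2 M (L != M), so D-series; mu = 6 gives D_6.

D_6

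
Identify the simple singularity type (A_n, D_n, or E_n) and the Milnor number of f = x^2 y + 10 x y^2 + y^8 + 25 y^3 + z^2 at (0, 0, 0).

The Hessian of f at 0 has rank 1. Corank 2; j^3 = y*(x + 5*y)^2 has shape L^2 M (L != M), so D-series; mu = 9 gives D_9.

Type D9, Milnor number mu = 9.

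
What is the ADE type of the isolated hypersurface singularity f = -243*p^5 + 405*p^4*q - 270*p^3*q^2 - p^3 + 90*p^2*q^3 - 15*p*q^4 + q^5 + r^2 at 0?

The Hessian of f at 0 is [[0, 0, 0], [0, 0, 0], [0, 0, 2]] with rank 1, so corank 2. A Groebner basis of the Jacobian ideal J(f) in C{p,q,r} is {q^5, p*q^3 - q^4/12, p^2, r}; counting standard monomials gives mu = 8. Corank 2; j^3 = -p^3 is a perfect cube, so E-series; the 5-jet and mu = 8 give E_8.

E_8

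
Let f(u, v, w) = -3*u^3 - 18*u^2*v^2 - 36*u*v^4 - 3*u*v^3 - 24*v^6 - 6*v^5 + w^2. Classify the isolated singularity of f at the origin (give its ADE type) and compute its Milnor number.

Type E_7, Milnor number mu = 7.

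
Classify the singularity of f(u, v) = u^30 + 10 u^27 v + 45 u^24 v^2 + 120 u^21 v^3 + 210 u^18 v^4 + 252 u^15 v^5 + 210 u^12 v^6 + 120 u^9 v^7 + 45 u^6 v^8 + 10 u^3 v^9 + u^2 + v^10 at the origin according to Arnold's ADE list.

The Hessian of f at 0 has rank 1. Corank 1: A-series; mu = 9 gives A_9.

A9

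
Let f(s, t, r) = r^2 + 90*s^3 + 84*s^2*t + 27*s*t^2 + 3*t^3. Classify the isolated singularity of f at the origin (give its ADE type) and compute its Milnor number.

Type D_4, Milnor number mu = 4.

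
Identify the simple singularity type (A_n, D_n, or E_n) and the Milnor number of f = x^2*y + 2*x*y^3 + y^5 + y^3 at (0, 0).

Type D_{4}, Milnor number mu = 4.

The Hessian of f at 0 has rank 0. Corank 2; j^3 = y*(x^2 + y^2) splits into three distinct lines over C (the quadratic factor has nonzero discriminant), so D_4.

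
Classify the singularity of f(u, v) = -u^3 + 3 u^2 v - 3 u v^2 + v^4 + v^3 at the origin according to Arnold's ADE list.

The Hessian of f at 0 has rank 0. Corank 2; j^3 = -(u - v)^3 is a perfect cube, so E-series; the 4-jet and mu = 6 give E_6.

E_{6}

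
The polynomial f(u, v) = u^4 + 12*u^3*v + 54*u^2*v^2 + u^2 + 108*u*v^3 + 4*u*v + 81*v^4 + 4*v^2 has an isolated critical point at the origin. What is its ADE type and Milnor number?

Type A_{3}, Milnor number mu = 3.

The Hessian of f at 0 is [[2, 4], [4, 8]] with rank 1, so corank 1. A Groebner basis of the Jacobian ideal J(f) in C{u,v} is {v^3, u + 2*v}; counting standard monomials gives mu = 3. Corank 1: A-series; mu = 3 gives A_3.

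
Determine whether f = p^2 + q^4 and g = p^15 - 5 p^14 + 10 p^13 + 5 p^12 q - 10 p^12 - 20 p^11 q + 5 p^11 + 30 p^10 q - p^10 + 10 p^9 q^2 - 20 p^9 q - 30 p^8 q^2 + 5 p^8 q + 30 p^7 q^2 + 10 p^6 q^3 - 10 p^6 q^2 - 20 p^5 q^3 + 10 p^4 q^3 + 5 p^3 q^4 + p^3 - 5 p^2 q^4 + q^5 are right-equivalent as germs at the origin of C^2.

No.

The Hessian of f at 0 is [[2, 0], [0, 0]] with rank 1, so corank 1. A Groebner basis of the Jacobian ideal J(f) in C{p,q} is {q^3, p}; counting standard monomials gives mu = 3. Corank 1: A-series; mu = 3 gives A_3. The Hessian of g at 0 is [[0, 0], [0, 0]] with rank 0, so corank 2. A Groebner basis of the Jacobian ideal J(g) in C{p,q} is {q^4, p^2}; counting standard monomials gives mu = 8. Corank 2; j^3 = p^3 is a perfect cube, so E-series; the 5-jet and mu = 8 give E_8. f is A_3 but g is E_8, hence not right-equivalent.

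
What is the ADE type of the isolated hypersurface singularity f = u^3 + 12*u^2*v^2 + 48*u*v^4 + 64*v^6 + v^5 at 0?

E_{8}

The Hessian of f at 0 has rank 0. Corank 2; j^3 = u^3 is a perfect cube, so E-series; the 5-jet and mu = 8 give E_8.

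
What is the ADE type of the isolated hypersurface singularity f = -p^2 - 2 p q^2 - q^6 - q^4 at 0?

The Hessian of f at 0 has rank 1. Corank 1: A-series; mu = 5 gives A_5.

A5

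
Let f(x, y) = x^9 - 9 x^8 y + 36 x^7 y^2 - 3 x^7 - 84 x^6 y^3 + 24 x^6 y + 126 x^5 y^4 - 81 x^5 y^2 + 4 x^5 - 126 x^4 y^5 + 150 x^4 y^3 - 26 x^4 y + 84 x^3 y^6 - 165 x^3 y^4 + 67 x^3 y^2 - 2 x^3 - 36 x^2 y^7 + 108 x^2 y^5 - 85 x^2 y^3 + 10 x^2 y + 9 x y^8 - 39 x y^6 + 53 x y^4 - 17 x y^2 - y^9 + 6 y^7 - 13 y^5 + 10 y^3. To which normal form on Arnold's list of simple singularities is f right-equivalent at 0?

D4

The Hessian of f at 0 is [[0, 0], [0, 0]] with rank 0, so corank 2. A Groebner basis of the Jacobian ideal J(f) in C{x,y} is {y^3, x^2 - 11*y^2/2, x*y - 5*y^2/2}; counting standard monomials gives mu = 4. Corank 2; j^3 = -(x - 2*y)*(2*x^2 - 6*x*y + 5*y^2) splits into three distinct lines over C (the quadratic factor has nonzero discriminant), so D_4.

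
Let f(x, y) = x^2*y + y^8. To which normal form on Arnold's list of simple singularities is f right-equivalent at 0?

D9

The Hessian of f at 0 is [[0, 0], [0, 0]] with rank 0, so corank 2. A Groebner basis of the Jacobian ideal J(f) in C{x,y} is {x^2/8 + y^7, x^3, x*y}; counting standard monomials gives mu = 9. Corank 2; j^3 = x^2*y has shape L^2 M (L != M), so D-series; mu = 9 gives D_9.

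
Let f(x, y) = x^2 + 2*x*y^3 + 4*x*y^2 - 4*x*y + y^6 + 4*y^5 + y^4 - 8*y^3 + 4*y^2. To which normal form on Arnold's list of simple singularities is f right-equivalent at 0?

The Hessian of f at 0 is [[2, -4], [-4, 8]] with rank 1, so corank 1. A Groebner basis of the Jacobian ideal J(f) in C{x,y} is {x^2 + 2*x - 4*y, x*y + x - 2*y, x/2 + y^2 - y}; counting standard monomials gives mu = 3. Corank 1: A-series; mu = 3 gives A_3.

A_3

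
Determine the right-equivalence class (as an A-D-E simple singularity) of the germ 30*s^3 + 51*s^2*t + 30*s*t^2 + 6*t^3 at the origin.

D_{4}

The Hessian of f at 0 has rank 0. Corank 2; j^3 = 3*(2*s + t)*(5*s^2 + 6*s*t + 2*t^2) splits into three distinct lines over C (the quadratic factor has nonzero discriminant), so D_4.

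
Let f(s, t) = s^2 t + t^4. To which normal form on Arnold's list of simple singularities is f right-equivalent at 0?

D5

The Hessian of f at 0 has rank 0. Corank 2; j^3 = s^2*t has shape L^2 M (L != M), so D-series; mu = 5 gives D_5.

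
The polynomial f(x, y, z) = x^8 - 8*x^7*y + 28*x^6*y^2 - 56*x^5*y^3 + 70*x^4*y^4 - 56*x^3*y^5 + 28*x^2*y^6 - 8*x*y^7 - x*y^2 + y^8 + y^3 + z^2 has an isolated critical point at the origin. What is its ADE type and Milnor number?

Type D_{9}, Milnor number mu = 9.

The Hessian of f at 0 has rank 1. Corank 2; j^3 = -y^2*(x - y) has shape L^2 M (L != M), so D-series; mu = 9 gives D_9.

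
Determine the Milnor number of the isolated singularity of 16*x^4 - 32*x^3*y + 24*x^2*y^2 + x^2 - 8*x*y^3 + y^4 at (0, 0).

The Hessian of f at 0 is [[2, 0], [0, 0]] with rank 1, so corank 1. A Groebner basis of the Jacobian ideal J(f) in C{x,y} is {y^3, x}; counting standard monomials gives mu = 3. Corank 1: A-series; mu = 3 gives A_3.

3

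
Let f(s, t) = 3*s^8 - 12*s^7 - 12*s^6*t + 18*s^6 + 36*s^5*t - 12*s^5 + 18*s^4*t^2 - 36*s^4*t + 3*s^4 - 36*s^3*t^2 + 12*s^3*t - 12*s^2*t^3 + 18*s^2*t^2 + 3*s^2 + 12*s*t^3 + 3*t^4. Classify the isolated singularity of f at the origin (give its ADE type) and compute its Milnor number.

Type A3, Milnor number mu = 3.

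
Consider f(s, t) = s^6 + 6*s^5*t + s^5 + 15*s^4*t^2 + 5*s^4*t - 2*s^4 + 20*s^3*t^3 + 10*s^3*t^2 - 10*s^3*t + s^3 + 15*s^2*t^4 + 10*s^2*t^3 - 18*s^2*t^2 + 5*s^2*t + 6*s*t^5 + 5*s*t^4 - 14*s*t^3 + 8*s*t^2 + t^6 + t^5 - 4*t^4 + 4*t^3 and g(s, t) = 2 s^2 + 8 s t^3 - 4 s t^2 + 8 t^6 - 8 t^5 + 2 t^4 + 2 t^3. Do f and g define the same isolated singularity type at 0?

No.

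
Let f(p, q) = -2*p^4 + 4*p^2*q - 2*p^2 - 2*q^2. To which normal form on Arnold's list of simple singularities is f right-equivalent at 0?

The Hessian of f at 0 has rank 2. Corank 0: nondegenerate Morse point, so A_1.

A_1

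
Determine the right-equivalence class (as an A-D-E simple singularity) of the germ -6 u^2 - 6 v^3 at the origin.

A_2

The Hessian of f at 0 has rank 1. Corank 1: A-series; mu = 2 gives A_2.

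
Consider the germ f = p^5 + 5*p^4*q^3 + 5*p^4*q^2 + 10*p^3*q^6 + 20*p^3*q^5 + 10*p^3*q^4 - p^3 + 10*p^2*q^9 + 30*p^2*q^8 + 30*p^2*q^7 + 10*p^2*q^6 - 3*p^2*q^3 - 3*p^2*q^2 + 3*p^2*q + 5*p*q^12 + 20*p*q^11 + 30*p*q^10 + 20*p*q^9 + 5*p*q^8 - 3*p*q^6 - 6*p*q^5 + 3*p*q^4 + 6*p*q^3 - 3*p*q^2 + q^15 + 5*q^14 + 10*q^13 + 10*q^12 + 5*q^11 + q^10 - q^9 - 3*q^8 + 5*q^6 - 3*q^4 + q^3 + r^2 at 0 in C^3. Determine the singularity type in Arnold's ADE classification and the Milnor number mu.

Type E_8, Milnor number mu = 8.

The Hessian of f at 0 has rank 1. Corank 2; j^3 = -(p - q)^3 is a perfect cube, so E-series; the 5-jet and mu = 8 give E_8.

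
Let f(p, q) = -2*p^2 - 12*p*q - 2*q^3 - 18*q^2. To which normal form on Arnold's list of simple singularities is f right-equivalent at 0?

A_{2}

The Hessian of f at 0 has rank 1. Corank 1: A-series; mu = 2 gives A_2.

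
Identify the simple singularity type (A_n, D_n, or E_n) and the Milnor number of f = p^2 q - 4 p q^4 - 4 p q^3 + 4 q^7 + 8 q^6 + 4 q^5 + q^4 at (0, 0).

The Hessian of f at 0 is [[0, 0], [0, 0]] with rank 0, so corank 2. A Groebner basis of the Jacobian ideal J(f) in C{p,q} is {p*q^2, -p*q/2 + q^3, p^2 + 2*p*q}; counting standard monomials gives mu = 5. Corank 2; j^3 = p^2*q has shape L^2 M (L != M), so D-series; mu = 5 gives D_5.

Type D_{5}, Milnor number mu = 5.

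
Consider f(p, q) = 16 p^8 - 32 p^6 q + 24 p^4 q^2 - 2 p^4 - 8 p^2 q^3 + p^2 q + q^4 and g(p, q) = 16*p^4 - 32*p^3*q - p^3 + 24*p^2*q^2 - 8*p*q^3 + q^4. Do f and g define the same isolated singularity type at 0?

The Hessian of f at 0 has rank 0. Corank 2; j^3 = p^2*q has shape L^2 M (L != M), so D-series; mu = 5 gives D_5. The Hessian of g at 0 has rank 0. Corank 2; j^3 = -p^3 is a perfect cube, so E-series; the 4-jet and mu = 6 give E_6. f is D_5 but g is E_6, hence not right-equivalent.

No.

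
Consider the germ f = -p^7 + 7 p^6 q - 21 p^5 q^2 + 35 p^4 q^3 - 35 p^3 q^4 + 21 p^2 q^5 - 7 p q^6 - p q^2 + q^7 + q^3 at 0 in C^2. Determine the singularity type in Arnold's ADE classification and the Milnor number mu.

Type D_{8}, Milnor number mu = 8.

The Hessian of f at 0 has rank 0. Corank 2; j^3 = -q^2*(p - q) has shape L^2 M (L != M), so D-series; mu = 8 gives D_8.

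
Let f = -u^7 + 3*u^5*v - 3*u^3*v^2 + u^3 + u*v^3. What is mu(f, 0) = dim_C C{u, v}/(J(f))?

The Hessian of f at 0 is [[0, 0], [0, 0]] with rank 0, so corank 2. A Groebner basis of the Jacobian ideal J(f) in C{u,v} is {u^3, u*v^2, 3*u^2 + v^3}; counting standard monomials gives mu = 7. Corank 2; j^3 = u^3 is a perfect cube, so E-series; the 4-jet and mu = 7 give E_7.

7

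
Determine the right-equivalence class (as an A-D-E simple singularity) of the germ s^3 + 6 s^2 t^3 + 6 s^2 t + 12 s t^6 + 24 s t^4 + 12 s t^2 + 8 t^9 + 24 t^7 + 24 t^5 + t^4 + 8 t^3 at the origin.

E_{6}

The Hessian of f at 0 is [[0, 0], [0, 0]] with rank 0, so corank 2. A Groebner basis of the Jacobian ideal J(f) in C{s,t} is {t^3, s^2 + 4*s*t + 4*t^2}; counting standard monomials gives mu = 6. Corank 2; j^3 = (s + 2*t)^3 is a perfect cube, so E-series; the 4-jet and mu = 6 give E_6.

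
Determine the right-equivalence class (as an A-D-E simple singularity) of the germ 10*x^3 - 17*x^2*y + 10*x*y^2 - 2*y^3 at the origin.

D_4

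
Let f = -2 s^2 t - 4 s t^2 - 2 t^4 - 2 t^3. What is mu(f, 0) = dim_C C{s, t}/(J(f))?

5

The Hessian of f at 0 is [[0, 0], [0, 0]] with rank 0, so corank 2. A Groebner basis of the Jacobian ideal J(f) in C{s,t} is {s^3 - s^2/4 + t^2/4, s^2/4 + t^3 - t^2/4, s*t + t^2}; counting standard monomials gives mu = 5. Corank 2; j^3 = -2*t*(s + t)^2 has shape L^2 M (L != M), so D-series; mu = 5 gives D_5.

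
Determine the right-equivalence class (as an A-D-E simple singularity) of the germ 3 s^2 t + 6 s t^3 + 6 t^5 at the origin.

D6

The Hessian of f at 0 has rank 0. Corank 2; j^3 = 3*s^2*t has shape L^2 M (L != M), so D-series; mu = 6 gives D_6.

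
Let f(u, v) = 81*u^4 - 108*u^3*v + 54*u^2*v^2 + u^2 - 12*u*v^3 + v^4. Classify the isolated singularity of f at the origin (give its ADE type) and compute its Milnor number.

The Hessian of f at 0 has rank 1. Corank 1: A-series; mu = 3 gives A_3.

Type A_3, Milnor number mu = 3.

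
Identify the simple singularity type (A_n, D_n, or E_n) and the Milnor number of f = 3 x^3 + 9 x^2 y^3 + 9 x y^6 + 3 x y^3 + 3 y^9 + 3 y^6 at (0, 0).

Type E_{7}, Milnor number mu = 7.

The Hessian of f at 0 has rank 0. Corank 2; j^3 = 3*x^3 is a perfect cube, so E-series; the 4-jet and mu = 7 give E_7.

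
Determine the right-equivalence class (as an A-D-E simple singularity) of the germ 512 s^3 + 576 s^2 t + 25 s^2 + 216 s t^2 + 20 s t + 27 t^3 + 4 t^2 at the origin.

A2

The Hessian of f at 0 has rank 1. Corank 1: A-series; mu = 2 gives A_2.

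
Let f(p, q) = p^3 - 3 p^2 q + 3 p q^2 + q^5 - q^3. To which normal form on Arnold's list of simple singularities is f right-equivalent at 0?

The Hessian of f at 0 has rank 0. Corank 2; j^3 = (p - q)^3 is a perfect cube, so E-series; the 5-jet and mu = 8 give E_8.

E_8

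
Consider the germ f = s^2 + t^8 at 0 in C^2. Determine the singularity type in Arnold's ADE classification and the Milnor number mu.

Type A_{7}, Milnor number mu = 7.

The Hessian of f at 0 has rank 1. Corank 1: A-series; mu = 7 gives A_7.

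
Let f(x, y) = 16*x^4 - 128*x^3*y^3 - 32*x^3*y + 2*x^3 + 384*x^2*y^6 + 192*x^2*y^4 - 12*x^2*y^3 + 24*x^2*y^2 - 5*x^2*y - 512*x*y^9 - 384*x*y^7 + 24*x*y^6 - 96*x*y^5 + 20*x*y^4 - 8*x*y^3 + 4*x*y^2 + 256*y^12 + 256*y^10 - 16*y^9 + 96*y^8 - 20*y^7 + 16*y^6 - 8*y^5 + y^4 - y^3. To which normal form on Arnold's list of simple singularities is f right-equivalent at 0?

The Hessian of f at 0 is [[0, 0], [0, 0]] with rank 0, so corank 2. A Groebner basis of the Jacobian ideal J(f) in C{x,y} is {x*y^2 - x*y/8 + y^2/8, -x*y/8 + y^3 + y^2/8, x^2 - 3*x*y/2 + y^2/2}; counting standard monomials gives mu = 5. Corank 2; j^3 = (x - y)^2*(2*x - y) has shape L^2 M (L != M), so D-series; mu = 5 gives D_5.

D_5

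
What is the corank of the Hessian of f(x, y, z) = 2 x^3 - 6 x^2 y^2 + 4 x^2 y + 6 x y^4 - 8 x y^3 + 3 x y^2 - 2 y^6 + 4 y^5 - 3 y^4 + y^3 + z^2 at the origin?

2

The Hessian at 0 is [[0, 0, 0], [0, 0, 0], [0, 0, 2]] of rank 1; hence corank 2.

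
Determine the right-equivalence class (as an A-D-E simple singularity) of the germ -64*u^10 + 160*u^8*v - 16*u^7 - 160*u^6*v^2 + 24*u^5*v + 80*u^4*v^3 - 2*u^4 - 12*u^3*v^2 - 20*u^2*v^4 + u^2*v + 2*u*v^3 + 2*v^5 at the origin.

The Hessian of f at 0 has rank 0. Corank 2; j^3 = u^2*v has shape L^2 M (L != M), so D-series; mu = 6 gives D_6.

D_{6}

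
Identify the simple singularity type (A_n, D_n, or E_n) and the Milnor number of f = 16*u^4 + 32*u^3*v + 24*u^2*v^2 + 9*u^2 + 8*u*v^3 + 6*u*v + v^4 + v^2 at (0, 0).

Type A_3, Milnor number mu = 3.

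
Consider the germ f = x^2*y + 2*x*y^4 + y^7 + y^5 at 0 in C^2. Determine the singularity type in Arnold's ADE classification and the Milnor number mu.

Type D_{6}, Milnor number mu = 6.

The Hessian of f at 0 has rank 0. Corank 2; j^3 = x^2*y has shape L^2 M (L != M), so D-series; mu = 6 gives D_6.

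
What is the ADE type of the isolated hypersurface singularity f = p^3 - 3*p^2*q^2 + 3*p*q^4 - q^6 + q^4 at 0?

E6

The Hessian of f at 0 is [[0, 0], [0, 0]] with rank 0, so corank 2. A Groebner basis of the Jacobian ideal J(f) in C{p,q} is {p^3, p^2*q, -p^2/2 + p*q^2, q^3}; counting standard monomials gives mu = 6. Corank 2; j^3 = p^3 is a perfect cube, so E-series; the 4-jet and mu = 6 give E_6.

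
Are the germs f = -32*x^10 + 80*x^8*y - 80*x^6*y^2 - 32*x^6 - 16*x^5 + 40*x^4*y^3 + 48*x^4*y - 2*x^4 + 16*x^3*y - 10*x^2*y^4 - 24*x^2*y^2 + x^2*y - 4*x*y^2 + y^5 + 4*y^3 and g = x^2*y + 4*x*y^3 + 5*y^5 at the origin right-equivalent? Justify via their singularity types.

Yes.

The Hessian of f at 0 is [[0, 0], [0, 0]] with rank 0, so corank 2. A Groebner basis of the Jacobian ideal J(f) in C{x,y} is {x^3 + 64*x^2/251 - 261*x*y/502 + 5*y^2/251, x^2*y + x*y/4 - y^2/2, -16*x^2/251 + x*y^2 + 763*x*y/2008 - 507*y^2/1004, -16*x^2/251 + 1275*x*y/4016 + y^3 - 763*y^2/2008}; counting standard monomials gives mu = 6. Corank 2; j^3 = y*(x - 2*y)^2 has shape L^2 M (L != M), so D-series; mu = 6 gives D_6. The Hessian of g at 0 is [[0, 0], [0, 0]] with rank 0, so corank 2. A Groebner basis of the Jacobian ideal J(g) in C{x,y} is {x^3, x^2*y, -2*x^2 + x*y^2, x*y/2 + y^3}; counting standard monomials gives mu = 6. Corank 2; j^3 = x^2*y has shape L^2 M (L != M), so D-series; mu = 6 gives D_6. Both have type D_6, hence right-equivalent.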